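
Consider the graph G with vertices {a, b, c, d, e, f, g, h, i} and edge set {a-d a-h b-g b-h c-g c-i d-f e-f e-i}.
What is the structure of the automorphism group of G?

the dihedral group of order 18

G is 2-regular and connected on 9 vertices, i.e. the cycle C_9. The automorphisms of the 9-cycle are exactly the symmetries of a regular 9-gon: the dihedral group D_9, |D_9| = 18.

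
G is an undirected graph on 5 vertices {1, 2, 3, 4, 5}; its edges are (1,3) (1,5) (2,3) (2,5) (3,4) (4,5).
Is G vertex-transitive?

No

Automorphisms preserve degree, but G has vertices of degree 2 and vertices of degree 3; no automorphism maps one to the other, so G is not vertex-transitive.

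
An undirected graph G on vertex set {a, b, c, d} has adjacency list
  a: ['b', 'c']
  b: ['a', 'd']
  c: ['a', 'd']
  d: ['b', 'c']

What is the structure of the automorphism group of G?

G is 2-regular and bipartite with parts {a, d} and {b, c} (each part is independent and every cross-pair is an edge), so G = K_{2,2}. Aut(K_{2,2}) is the wreath product S_2 ≀ Z_2: permute within each part, then optionally swap the parts; |Aut| = 2·(2!)² = 8.

(S_2 × S_2) ⋊ Z_2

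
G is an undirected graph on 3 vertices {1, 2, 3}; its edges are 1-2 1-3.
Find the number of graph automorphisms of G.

2

The degree sequence is [2, 1, 1]; the two degree-1 vertices 2 and 3 are the ends of a path, so G = P_3. The only nontrivial automorphism of a path is the end-to-end reflection, so Aut(G) ≅ Z_2.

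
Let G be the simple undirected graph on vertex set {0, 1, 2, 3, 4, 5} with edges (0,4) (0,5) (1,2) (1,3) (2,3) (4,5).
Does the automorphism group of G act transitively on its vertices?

G has two connected components, {0, 4, 5} and {1, 2, 3}; each is 2-regular, so G = C_3 ⊔ C_3. With two isomorphic components, Aut(G) = Aut(C_3) ≀ S_2 = (D_3 × D_3) ⋊ Z_2: permute each cycle by D_3, then optionally swap the two cycles. Order 2·(2·3)² = 72. This group acts transitively on the 6 vertices.

Yes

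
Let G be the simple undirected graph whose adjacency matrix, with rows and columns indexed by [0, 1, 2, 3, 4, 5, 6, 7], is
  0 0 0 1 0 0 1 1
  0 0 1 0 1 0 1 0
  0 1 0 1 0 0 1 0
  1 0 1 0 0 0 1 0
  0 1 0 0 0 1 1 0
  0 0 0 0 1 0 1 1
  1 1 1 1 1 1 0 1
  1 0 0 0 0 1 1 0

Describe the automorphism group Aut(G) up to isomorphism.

Vertex 6 is the unique vertex of degree 7; the remaining 7 vertices each have degree 3 and induce a cycle, so G is the wheel on 8 vertices with hub 6. With the hub fixed, the remaining symmetry is that of the rim cycle C_7, giving the dihedral group D_7.

the dihedral group of order 14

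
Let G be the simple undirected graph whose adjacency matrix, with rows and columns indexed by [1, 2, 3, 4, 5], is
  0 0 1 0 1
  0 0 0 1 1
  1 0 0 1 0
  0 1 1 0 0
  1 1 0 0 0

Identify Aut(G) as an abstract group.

the dihedral group of order 10

G is 2-regular and connected on 5 vertices, i.e. the cycle C_5. C_5 has 5 rotations and 5 reflections, so Aut(C_5) ≅ D_5 of order 10.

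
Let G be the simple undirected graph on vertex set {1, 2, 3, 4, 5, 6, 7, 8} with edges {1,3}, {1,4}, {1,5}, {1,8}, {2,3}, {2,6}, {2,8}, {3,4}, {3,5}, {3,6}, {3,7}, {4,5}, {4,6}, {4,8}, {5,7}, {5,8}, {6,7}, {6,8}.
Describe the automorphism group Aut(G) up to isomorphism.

1

The degree sequence is [4, 3, 6, 5, 5, 5, 3, 5]. Checking the degree-preserving permutations of the vertex set shows that none except the identity preserves every edge, so Aut(G) is trivial.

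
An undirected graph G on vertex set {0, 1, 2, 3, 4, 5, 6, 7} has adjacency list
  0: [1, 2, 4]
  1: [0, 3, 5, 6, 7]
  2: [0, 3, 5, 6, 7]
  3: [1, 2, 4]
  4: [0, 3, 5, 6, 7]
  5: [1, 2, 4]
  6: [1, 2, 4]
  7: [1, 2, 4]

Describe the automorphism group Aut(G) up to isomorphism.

The vertices split by degree into {1, 2, 4} (degree 5) and {0, 3, 5, 6, 7} (degree 3); every edge runs between the two parts, so G is the complete bipartite graph K_{3,5}. Automorphisms preserve the bipartition setwise (since the parts differ in size) and act as S_3 × S_5 within it; |Aut| = 720.

S_3 × S_5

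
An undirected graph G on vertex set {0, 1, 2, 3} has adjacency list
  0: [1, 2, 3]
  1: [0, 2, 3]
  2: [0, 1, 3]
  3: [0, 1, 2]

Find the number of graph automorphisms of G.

Every vertex has degree 3, so G is the complete graph K_4. Any permutation of the 4 vertices preserves K_4, so Aut(K_4) = S_4 of order 4! = 24.

24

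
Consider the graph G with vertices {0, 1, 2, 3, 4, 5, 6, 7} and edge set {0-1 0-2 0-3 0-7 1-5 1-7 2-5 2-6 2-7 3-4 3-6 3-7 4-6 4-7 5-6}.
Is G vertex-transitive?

Vertex 7 is the only vertex of degree 5, so every automorphism fixes it; G is not vertex-transitive.

No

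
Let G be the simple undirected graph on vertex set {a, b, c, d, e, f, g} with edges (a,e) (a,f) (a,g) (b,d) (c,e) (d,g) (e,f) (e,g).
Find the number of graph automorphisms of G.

The degree sequence is [3, 1, 1, 2, 4, 2, 3]. Checking the degree-preserving permutations of the vertex set shows that none except the identity preserves every edge, so Aut(G) is trivial.

1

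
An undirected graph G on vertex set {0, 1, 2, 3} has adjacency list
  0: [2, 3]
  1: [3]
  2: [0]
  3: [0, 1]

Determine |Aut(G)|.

2

The degree sequence is [2, 1, 1, 2]; the two degree-1 vertices 1 and 2 are the ends of a path, so G = P_4. The only nontrivial automorphism of a path is the end-to-end reflection, so Aut(G) ≅ Z_2.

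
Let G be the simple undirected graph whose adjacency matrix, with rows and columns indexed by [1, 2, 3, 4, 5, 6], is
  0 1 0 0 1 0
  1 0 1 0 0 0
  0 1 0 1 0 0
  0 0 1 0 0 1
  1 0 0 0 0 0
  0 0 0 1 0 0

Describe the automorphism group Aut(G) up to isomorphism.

the cyclic group of order 2

The degree sequence is [2, 2, 2, 2, 1, 1]; the two degree-1 vertices 5 and 6 are the ends of a path, so G = P_6. A path has exactly one nontrivial symmetry — reversal — giving Aut(G) of order 2.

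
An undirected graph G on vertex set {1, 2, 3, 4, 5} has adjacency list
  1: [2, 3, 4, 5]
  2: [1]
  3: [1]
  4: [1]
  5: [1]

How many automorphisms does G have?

Vertex 1 has degree 4 and every other vertex has degree 1, so G is the star K_{1,4} with centre 1. The 4 leaves are pairwise interchangeable while the centre is fixed, giving Aut(G) = S_4.

24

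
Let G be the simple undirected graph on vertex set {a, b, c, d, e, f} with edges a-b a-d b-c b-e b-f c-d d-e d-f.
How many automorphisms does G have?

48

The vertices split by degree into {b, d} (degree 4) and {a, c, e, f} (degree 2); every edge runs between the two parts, so G is the complete bipartite graph K_{2,4}. The parts have unequal sizes, so no automorphism swaps them; each part is permuted independently, giving S_2 × S_4 of order 2!·4! = 48.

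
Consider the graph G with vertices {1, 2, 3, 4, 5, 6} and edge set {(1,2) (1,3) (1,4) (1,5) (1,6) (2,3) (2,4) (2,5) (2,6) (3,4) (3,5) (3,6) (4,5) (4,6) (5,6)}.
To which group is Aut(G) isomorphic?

the symmetric group on 6 letters

Every vertex has degree 5, so G is the complete graph K_6. Every bijection on the vertex set is an automorphism of K_6; hence Aut(K_6) ≅ S_6, order 720.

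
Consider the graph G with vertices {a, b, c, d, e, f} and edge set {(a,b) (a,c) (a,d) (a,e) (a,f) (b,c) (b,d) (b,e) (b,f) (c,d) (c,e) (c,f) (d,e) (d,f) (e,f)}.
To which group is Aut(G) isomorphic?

the symmetric group on 6 letters

Every vertex has degree 5, so G is the complete graph K_6. Any permutation of the 6 vertices preserves K_6, so Aut(K_6) = S_6 of order 6! = 720.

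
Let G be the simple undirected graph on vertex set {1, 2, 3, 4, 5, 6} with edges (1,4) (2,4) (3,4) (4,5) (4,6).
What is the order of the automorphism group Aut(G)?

Vertex 4 has degree 5 and every other vertex has degree 1, so G is the star K_{1,5} with centre 4. Any automorphism fixes the centre and permutes the 5 leaves freely, so Aut(G) ≅ S_5 of order 5! = 120.

120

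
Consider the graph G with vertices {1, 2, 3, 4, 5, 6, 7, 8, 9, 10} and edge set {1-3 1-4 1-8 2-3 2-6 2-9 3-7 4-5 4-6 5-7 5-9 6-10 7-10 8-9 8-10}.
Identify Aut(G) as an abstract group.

the symmetric group S_5

G is 3-regular on 10 vertices with no triangles and no 4-cycles (girth 5): this is the Petersen graph. It is a classical fact that the Petersen graph has automorphism group S_5 (order 120), arising from its description as the Kneser graph K(5,2).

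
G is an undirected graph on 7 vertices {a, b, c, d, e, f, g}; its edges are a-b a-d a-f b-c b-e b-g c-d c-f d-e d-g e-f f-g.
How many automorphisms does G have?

The vertices split by degree into {b, d, f} (degree 4) and {a, c, e, g} (degree 3); every edge runs between the two parts, so G is the complete bipartite graph K_{3,4}. Automorphisms preserve the bipartition setwise (since the parts differ in size) and act as S_4 × S_3 within it; |Aut| = 144.

144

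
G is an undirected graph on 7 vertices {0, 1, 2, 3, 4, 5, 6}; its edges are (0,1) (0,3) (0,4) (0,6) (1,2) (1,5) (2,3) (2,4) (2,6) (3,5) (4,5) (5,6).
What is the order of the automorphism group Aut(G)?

The vertices split by degree into {0, 2, 5} (degree 4) and {1, 3, 4, 6} (degree 3); every edge runs between the two parts, so G is the complete bipartite graph K_{3,4}. The parts have unequal sizes, so no automorphism swaps them; each part is permuted independently, giving S_3 × S_4 of order 3!·4! = 144.

144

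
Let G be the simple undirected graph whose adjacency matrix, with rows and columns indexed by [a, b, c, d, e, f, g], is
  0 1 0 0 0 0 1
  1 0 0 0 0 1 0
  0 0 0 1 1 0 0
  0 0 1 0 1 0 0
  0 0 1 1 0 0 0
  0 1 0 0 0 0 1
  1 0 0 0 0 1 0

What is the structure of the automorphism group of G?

G has two connected components, {a, b, f, g} and {c, d, e}; each is 2-regular, so G = C_4 ⊔ C_3. The components are non-isomorphic (different sizes), so Aut(G) = Aut(C_4) × Aut(C_3) = D_4 × D_3 of order 8·6 = 48.

D_4 × D_3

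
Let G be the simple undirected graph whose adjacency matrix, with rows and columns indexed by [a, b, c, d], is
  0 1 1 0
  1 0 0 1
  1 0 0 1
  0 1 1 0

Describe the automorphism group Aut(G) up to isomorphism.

G is 2-regular and bipartite on 2^2 = 4 vertices with girth 4; it is the hypercube graph Q_2. The symmetry group of the 2-cube is the hyperoctahedral group B_2 = Z_2 ≀ S_2, of order 2^2·2! = 8.

the dihedral group of order 8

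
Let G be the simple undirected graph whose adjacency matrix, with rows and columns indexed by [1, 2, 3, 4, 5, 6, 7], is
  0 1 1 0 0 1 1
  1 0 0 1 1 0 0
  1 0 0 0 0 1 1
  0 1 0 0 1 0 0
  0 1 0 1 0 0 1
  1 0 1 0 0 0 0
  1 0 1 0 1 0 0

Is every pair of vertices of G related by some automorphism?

No

Vertex 1 is the only vertex of degree 4, so every automorphism fixes it; G is not vertex-transitive.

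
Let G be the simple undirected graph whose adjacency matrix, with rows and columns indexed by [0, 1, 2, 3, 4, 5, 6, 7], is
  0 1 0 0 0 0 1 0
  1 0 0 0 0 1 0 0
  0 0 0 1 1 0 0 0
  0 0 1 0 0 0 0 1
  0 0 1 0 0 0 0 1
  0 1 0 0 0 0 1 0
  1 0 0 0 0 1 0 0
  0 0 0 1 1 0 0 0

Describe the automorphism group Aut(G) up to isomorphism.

D_4 ≀ Z_2

G has two connected components, {2, 3, 4, 7} and {0, 1, 5, 6}; each is 2-regular, so G = C_4 ⊔ C_4. Aut of a disjoint union of two copies of C_4 is the wreath product D_4 ≀ Z_2, of order 2·8² = 128.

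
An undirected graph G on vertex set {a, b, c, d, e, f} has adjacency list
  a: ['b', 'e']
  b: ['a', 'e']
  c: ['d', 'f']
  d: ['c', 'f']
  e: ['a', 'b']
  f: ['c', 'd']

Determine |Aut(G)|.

G has two connected components, {a, b, e} and {c, d, f}; each is 2-regular, so G = C_3 ⊔ C_3. With two isomorphic components, Aut(G) = Aut(C_3) ≀ S_2 = (D_3 × D_3) ⋊ Z_2: permute each cycle by D_3, then optionally swap the two cycles. Order 2·(2·3)² = 72.

72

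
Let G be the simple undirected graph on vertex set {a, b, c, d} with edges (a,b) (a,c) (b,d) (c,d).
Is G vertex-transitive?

G is 2-regular and bipartite on 2^2 = 4 vertices with girth 4; it is the hypercube graph Q_2. The symmetry group of the 2-cube is the hyperoctahedral group B_2 = Z_2 ≀ S_2, of order 2^2·2! = 8. This group acts transitively on the 4 vertices.

Yes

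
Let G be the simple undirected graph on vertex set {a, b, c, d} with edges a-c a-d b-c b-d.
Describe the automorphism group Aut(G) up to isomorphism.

the dihedral group of order 8

G is 2-regular and connected on 4 vertices, i.e. the cycle C_4. C_4 has 4 rotations and 4 reflections, so Aut(C_4) ≅ D_4 of order 8.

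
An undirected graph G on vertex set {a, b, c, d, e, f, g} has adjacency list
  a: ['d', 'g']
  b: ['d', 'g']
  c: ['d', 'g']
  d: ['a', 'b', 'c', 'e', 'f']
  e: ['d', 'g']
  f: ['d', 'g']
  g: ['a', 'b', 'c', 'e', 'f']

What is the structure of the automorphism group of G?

The vertices split by degree into {d, g} (degree 5) and {a, b, c, e, f} (degree 2); every edge runs between the two parts, so G is the complete bipartite graph K_{2,5}. Automorphisms preserve the bipartition setwise (since the parts differ in size) and act as S_2 × S_5 within it; |Aut| = 240.

S_2 × S_5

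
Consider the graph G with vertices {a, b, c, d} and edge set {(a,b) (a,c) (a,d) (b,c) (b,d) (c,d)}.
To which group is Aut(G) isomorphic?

S_4

All 4 vertices are pairwise adjacent: G = K_4. Every bijection on the vertex set is an automorphism of K_4; hence Aut(K_4) ≅ S_4, order 24.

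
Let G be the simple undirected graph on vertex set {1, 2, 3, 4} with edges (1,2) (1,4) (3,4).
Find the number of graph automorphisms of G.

2

The degree sequence is [2, 1, 1, 2]; the two degree-1 vertices 2 and 3 are the ends of a path, so G = P_4. The only nontrivial automorphism of a path is the end-to-end reflection, so Aut(G) ≅ Z_2.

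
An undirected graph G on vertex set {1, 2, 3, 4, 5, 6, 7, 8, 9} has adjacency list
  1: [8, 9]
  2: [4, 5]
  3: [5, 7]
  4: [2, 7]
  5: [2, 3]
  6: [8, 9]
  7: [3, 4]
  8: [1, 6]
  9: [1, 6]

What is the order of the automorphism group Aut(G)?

G has two connected components, {2, 3, 4, 5, 7} and {1, 6, 8, 9}; each is 2-regular, so G = C_5 ⊔ C_4. The components are non-isomorphic (different sizes), so Aut(G) = Aut(C_5) × Aut(C_4) = D_5 × D_4 of order 10·8 = 80.

80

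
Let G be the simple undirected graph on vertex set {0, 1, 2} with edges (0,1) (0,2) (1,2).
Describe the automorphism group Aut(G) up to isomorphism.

S_3

All 3 vertices are pairwise adjacent: G = K_3. Any permutation of the 3 vertices preserves K_3, so Aut(K_3) = S_3 of order 3! = 6.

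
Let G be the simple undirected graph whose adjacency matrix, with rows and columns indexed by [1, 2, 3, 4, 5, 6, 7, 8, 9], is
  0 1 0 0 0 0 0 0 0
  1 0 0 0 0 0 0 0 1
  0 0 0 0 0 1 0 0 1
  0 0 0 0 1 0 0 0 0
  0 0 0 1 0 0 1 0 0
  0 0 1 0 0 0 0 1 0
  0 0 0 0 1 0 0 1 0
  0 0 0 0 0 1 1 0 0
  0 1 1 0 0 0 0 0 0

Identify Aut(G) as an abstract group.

The degree sequence is [1, 2, 2, 1, 2, 2, 2, 2, 2]; the two degree-1 vertices 1 and 4 are the ends of a path, so G = P_9. A path has exactly one nontrivial symmetry — reversal — giving Aut(G) of order 2.

Z_2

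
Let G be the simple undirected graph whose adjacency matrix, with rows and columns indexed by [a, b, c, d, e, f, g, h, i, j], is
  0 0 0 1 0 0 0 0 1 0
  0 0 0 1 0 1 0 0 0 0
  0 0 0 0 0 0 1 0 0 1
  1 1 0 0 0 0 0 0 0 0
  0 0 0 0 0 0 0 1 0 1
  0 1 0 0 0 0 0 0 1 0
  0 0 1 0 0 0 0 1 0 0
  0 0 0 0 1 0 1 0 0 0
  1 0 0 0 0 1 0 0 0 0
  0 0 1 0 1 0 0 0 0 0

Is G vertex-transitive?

G has two connected components, {a, b, d, f, i} and {c, e, g, h, j}; each is 2-regular, so G = C_5 ⊔ C_5. With two isomorphic components, Aut(G) = Aut(C_5) ≀ S_2 = (D_5 × D_5) ⋊ Z_2: permute each cycle by D_5, then optionally swap the two cycles. Order 2·(2·5)² = 200. This group acts transitively on the 10 vertices.

Yes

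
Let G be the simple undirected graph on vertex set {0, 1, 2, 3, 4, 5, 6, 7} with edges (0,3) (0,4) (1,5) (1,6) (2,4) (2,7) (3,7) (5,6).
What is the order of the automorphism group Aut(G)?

60

G has two connected components, {0, 2, 3, 4, 7} and {1, 5, 6}; each is 2-regular, so G = C_5 ⊔ C_3. The components are non-isomorphic (different sizes), so Aut(G) = Aut(C_5) × Aut(C_3) = D_5 × D_3 of order 10·6 = 60.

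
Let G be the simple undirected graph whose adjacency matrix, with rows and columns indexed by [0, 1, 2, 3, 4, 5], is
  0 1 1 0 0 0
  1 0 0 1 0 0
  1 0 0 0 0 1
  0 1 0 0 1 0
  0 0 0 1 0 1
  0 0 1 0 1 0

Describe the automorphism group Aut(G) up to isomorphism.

the dihedral group of order 12

Every vertex has degree 2 and the graph is connected, so G is the 6-cycle C_6. C_6 has 6 rotations and 6 reflections, so Aut(C_6) ≅ D_6 of order 12.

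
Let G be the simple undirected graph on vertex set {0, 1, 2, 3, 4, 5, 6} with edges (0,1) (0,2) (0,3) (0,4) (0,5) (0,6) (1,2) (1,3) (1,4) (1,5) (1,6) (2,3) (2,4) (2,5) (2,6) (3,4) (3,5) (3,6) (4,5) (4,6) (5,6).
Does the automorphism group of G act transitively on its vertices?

All 7 vertices are pairwise adjacent: G = K_7. Every bijection on the vertex set is an automorphism of K_7; hence Aut(K_7) ≅ S_7, order 5040. Under this action every vertex can be carried to every other, so G is vertex-transitive.

Yes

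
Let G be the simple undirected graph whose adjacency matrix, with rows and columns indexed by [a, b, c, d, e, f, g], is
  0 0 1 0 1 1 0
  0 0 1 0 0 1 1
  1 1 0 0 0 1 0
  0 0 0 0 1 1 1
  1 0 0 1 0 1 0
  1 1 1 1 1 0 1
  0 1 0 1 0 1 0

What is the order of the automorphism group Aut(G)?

Vertex f is the unique vertex of degree 6; the remaining 6 vertices each have degree 3 and induce a cycle, so G is the wheel on 7 vertices with hub f. Every automorphism fixes the hub and acts on the rim 6-cycle, so Aut(G) ≅ Aut(C_6) = D_6 of order 12.

12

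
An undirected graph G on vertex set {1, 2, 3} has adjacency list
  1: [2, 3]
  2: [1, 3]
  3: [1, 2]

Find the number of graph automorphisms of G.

6

All 3 vertices are pairwise adjacent: G = K_3. Every bijection on the vertex set is an automorphism of K_3; hence Aut(K_3) ≅ S_3, order 6.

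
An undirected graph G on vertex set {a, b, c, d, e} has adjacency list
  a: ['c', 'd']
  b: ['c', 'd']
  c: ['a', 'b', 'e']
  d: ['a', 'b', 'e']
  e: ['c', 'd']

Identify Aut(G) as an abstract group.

S_2 × S_3

The vertices split by degree into {c, d} (degree 3) and {a, b, e} (degree 2); every edge runs between the two parts, so G is the complete bipartite graph K_{2,3}. Automorphisms preserve the bipartition setwise (since the parts differ in size) and act as S_2 × S_3 within it; |Aut| = 12.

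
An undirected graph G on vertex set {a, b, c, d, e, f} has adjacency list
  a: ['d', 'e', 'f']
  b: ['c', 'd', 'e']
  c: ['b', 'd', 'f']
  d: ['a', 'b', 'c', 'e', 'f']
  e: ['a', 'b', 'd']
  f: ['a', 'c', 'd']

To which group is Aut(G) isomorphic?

the dihedral group of order 10

Vertex d is the unique vertex of degree 5; the remaining 5 vertices each have degree 3 and induce a cycle, so G is the wheel on 6 vertices with hub d. With the hub fixed, the remaining symmetry is that of the rim cycle C_5, giving the dihedral group D_5.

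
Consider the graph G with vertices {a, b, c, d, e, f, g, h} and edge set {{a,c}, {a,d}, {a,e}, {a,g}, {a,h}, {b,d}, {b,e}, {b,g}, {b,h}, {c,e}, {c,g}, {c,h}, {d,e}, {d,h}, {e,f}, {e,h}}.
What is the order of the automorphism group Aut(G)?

1

Degrees alone do not determine every vertex (e.g. a and h both have degree 5), but their neighbour-degree multisets differ: N(a) has degrees [3, 4, 4, 5, 6] while N(h) has degrees [4, 4, 4, 5, 6]. Repeating this refinement separates all vertices, so the only automorphism is the identity.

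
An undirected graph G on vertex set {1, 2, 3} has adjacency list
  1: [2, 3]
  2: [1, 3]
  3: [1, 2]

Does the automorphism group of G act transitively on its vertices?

Yes

All 3 vertices are pairwise adjacent: G = K_3. Every bijection on the vertex set is an automorphism of K_3; hence Aut(K_3) ≅ S_3, order 6. This group acts transitively on the 3 vertices.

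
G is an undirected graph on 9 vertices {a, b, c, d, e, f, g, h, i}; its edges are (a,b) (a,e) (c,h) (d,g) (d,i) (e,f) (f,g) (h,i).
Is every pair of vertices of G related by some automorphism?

Automorphisms preserve degree, but G has vertices of degree 1 and vertices of degree 2; no automorphism maps one to the other, so G is not vertex-transitive.

No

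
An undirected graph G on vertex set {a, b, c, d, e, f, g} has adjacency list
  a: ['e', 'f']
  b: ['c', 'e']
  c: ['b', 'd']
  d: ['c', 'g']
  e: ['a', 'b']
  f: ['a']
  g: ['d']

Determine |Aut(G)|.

2

The degree sequence is [2, 2, 2, 2, 2, 1, 1]; the two degree-1 vertices f and g are the ends of a path, so G = P_7. A path has exactly one nontrivial symmetry — reversal — giving Aut(G) of order 2.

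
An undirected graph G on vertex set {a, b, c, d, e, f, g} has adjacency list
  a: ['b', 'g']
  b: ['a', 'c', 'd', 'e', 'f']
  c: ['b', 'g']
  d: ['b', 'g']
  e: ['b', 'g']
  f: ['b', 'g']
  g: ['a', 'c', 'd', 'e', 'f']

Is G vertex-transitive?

Automorphisms preserve degree, but G has vertices of degree 2 and vertices of degree 5; no automorphism maps one to the other, so G is not vertex-transitive.

No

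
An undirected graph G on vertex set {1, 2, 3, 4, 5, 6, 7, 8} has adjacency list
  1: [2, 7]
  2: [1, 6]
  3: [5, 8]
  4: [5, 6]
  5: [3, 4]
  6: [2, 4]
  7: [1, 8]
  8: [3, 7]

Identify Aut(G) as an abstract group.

G is 2-regular and connected on 8 vertices, i.e. the cycle C_8. The automorphisms of the 8-cycle are exactly the symmetries of a regular 8-gon: the dihedral group D_8, |D_8| = 16.

the dihedral group of order 16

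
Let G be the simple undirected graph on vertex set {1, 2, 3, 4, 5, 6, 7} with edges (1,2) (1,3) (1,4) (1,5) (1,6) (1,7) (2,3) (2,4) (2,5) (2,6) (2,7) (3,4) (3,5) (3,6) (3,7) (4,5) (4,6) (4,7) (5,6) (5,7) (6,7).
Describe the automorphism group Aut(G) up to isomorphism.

Every vertex has degree 6, so G is the complete graph K_7. Every bijection on the vertex set is an automorphism of K_7; hence Aut(K_7) ≅ S_7, order 5040.

S_7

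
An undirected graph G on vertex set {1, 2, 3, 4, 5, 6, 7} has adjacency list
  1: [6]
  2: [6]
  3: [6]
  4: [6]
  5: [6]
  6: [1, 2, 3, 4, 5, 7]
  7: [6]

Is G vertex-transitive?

Vertex 6 is the only vertex of degree 6, so every automorphism fixes it; G is not vertex-transitive.

No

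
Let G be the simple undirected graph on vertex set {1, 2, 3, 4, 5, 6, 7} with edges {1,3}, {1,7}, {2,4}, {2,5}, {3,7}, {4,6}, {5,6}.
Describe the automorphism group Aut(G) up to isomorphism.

D_3 × D_4

G has two connected components, {2, 4, 5, 6} and {1, 3, 7}; each is 2-regular, so G = C_4 ⊔ C_3. No automorphism exchanges components of different sizes, hence Aut(G) is the direct product D_3 × D_4, order 48.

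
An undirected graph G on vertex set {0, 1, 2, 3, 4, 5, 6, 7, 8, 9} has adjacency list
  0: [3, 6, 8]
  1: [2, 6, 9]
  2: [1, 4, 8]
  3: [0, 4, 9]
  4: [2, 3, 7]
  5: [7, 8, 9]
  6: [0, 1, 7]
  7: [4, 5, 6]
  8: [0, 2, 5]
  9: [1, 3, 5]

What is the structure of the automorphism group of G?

S_5

G is 3-regular on 10 vertices with no triangles and no 4-cycles (girth 5): this is the Petersen graph. It is a classical fact that the Petersen graph has automorphism group S_5 (order 120), arising from its description as the Kneser graph K(5,2).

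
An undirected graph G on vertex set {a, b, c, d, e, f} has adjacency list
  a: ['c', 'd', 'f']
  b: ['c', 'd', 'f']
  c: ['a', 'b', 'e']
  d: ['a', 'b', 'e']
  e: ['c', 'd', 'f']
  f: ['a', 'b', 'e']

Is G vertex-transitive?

G is 3-regular and bipartite with parts {c, d, f} and {a, b, e} (each part is independent and every cross-pair is an edge), so G = K_{3,3}. Aut(K_{3,3}) is the wreath product S_3 ≀ Z_2: permute within each part, then optionally swap the parts; |Aut| = 2·(3!)² = 72. This group acts transitively on the 6 vertices.

Yes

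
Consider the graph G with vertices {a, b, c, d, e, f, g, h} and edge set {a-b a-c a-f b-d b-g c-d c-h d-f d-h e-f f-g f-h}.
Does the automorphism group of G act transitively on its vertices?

No

Vertex d is the only vertex of degree 4, so every automorphism fixes it; G is not vertex-transitive.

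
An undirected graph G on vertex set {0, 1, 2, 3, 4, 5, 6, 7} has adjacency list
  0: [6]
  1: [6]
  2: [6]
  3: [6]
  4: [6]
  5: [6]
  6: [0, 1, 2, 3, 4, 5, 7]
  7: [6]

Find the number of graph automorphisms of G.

Vertex 6 has degree 7 and every other vertex has degree 1, so G is the star K_{1,7} with centre 6. The 7 leaves are pairwise interchangeable while the centre is fixed, giving Aut(G) = S_7.

5040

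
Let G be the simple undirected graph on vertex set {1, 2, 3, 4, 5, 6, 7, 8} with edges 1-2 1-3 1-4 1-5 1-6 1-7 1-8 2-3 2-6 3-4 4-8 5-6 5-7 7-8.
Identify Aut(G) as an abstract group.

the dihedral group of order 14

Vertex 1 is the unique vertex of degree 7; the remaining 7 vertices each have degree 3 and induce a cycle, so G is the wheel on 8 vertices with hub 1. With the hub fixed, the remaining symmetry is that of the rim cycle C_7, giving the dihedral group D_7.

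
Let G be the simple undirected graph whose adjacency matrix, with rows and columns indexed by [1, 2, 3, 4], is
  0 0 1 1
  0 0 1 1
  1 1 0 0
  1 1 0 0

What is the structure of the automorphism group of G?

Every vertex has degree 2 and the graph is connected, so G is the 4-cycle C_4. The automorphisms of the 4-cycle are exactly the symmetries of a regular 4-gon: the dihedral group D_4, |D_4| = 8.

D_4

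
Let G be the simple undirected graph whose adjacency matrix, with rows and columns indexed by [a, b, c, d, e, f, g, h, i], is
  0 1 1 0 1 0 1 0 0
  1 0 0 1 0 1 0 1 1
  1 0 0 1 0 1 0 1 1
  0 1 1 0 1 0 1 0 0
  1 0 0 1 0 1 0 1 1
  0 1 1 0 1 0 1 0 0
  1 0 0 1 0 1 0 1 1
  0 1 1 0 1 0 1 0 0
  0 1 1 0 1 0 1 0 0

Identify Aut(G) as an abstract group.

The vertices split by degree into {b, c, e, g} (degree 5) and {a, d, f, h, i} (degree 4); every edge runs between the two parts, so G is the complete bipartite graph K_{4,5}. The parts have unequal sizes, so no automorphism swaps them; each part is permuted independently, giving S_5 × S_4 of order 5!·4! = 2880.

S_5 × S_4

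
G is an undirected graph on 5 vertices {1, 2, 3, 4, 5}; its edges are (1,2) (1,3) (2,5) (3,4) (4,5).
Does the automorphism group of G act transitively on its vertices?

Yes

Every vertex has degree 2 and the graph is connected, so G is the 5-cycle C_5. C_5 has 5 rotations and 5 reflections, so Aut(C_5) ≅ D_5 of order 10. Under this action every vertex can be carried to every other, so G is vertex-transitive.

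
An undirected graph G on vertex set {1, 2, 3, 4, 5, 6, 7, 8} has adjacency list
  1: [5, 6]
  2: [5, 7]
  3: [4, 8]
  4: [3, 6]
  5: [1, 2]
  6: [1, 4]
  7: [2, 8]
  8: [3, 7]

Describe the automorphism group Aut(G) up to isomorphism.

the dihedral group of order 16

Every vertex has degree 2 and the graph is connected, so G is the 8-cycle C_8. C_8 has 8 rotations and 8 reflections, so Aut(C_8) ≅ D_8 of order 16.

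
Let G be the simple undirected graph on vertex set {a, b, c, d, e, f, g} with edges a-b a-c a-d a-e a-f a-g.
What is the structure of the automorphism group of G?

Vertex a has degree 6 and every other vertex has degree 1, so G is the star K_{1,6} with centre a. Any automorphism fixes the centre and permutes the 6 leaves freely, so Aut(G) ≅ S_6 of order 6! = 720.

the symmetric group on 6 letters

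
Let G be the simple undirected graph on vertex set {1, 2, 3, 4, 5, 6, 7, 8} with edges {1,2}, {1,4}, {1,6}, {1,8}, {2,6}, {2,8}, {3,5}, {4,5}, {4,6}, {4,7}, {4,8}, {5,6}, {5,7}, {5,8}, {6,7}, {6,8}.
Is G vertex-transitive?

No

Vertex 1 is the only vertex of degree 4, so every automorphism fixes it; G is not vertex-transitive.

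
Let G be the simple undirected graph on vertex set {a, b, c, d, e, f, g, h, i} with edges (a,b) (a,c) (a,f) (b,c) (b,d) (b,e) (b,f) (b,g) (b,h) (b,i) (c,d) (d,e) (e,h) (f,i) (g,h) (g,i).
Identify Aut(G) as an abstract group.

Vertex b is the unique vertex of degree 8; the remaining 8 vertices each have degree 3 and induce a cycle, so G is the wheel on 9 vertices with hub b. With the hub fixed, the remaining symmetry is that of the rim cycle C_8, giving the dihedral group D_8.

D_8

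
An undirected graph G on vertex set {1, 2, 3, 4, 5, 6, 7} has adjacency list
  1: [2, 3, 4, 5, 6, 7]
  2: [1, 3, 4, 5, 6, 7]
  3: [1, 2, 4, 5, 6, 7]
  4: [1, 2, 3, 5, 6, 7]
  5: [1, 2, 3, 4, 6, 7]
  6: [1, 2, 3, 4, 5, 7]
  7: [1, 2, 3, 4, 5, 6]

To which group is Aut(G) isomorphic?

All 7 vertices are pairwise adjacent: G = K_7. Every bijection on the vertex set is an automorphism of K_7; hence Aut(K_7) ≅ S_7, order 5040.

S_7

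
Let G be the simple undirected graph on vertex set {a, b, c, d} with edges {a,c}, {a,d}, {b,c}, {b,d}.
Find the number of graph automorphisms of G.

G is 2-regular and bipartite on 2^2 = 4 vertices with girth 4; it is the hypercube graph Q_2. Aut(Q_2) consists of the signed permutations of the 2 coordinate axes: 2! permutations times 2^2 sign flips, so |Aut| = 2^2·2! = 8.

8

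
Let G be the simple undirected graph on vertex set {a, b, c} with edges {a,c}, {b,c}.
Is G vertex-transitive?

Vertex c is the only vertex of degree 2, so every automorphism fixes it; G is not vertex-transitive.

No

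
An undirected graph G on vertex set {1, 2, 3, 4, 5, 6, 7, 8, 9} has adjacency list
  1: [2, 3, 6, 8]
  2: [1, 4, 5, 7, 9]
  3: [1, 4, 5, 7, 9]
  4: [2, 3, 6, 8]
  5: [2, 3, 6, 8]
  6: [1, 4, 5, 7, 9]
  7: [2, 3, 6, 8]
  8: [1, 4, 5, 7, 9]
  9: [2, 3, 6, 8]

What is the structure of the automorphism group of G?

S_4 × S_5

The vertices split by degree into {2, 3, 6, 8} (degree 5) and {1, 4, 5, 7, 9} (degree 4); every edge runs between the two parts, so G is the complete bipartite graph K_{4,5}. The parts have unequal sizes, so no automorphism swaps them; each part is permuted independently, giving S_4 × S_5 of order 4!·5! = 2880.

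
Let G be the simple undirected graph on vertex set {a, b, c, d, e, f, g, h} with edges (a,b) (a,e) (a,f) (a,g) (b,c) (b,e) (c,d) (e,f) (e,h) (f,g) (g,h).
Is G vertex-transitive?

Vertex d is the only vertex of degree 1, so every automorphism fixes it; G is not vertex-transitive.

No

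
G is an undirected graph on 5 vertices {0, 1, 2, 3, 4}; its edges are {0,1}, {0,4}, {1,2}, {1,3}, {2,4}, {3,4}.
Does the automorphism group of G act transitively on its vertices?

Automorphisms preserve degree, but G has vertices of degree 2 and vertices of degree 3; no automorphism maps one to the other, so G is not vertex-transitive.

No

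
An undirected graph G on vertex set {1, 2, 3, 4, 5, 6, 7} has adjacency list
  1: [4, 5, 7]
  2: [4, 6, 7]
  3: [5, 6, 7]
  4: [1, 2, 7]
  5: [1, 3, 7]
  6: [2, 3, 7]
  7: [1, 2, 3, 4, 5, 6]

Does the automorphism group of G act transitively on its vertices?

Vertex 7 is the only vertex of degree 6, so every automorphism fixes it; G is not vertex-transitive.

No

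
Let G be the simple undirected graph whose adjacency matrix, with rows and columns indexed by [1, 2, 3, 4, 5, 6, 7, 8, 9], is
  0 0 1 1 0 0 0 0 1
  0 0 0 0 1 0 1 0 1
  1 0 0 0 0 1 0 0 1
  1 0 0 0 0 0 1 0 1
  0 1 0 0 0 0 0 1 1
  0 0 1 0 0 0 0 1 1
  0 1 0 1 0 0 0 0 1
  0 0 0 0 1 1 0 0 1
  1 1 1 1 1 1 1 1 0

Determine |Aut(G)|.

Vertex 9 is the unique vertex of degree 8; the remaining 8 vertices each have degree 3 and induce a cycle, so G is the wheel on 9 vertices with hub 9. With the hub fixed, the remaining symmetry is that of the rim cycle C_8, giving the dihedral group D_8.

16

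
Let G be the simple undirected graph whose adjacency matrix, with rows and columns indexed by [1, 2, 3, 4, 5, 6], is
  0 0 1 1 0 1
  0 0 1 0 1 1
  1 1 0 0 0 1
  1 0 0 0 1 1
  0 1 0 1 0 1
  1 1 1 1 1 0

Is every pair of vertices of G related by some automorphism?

Vertex 6 is the only vertex of degree 5, so every automorphism fixes it; G is not vertex-transitive.

No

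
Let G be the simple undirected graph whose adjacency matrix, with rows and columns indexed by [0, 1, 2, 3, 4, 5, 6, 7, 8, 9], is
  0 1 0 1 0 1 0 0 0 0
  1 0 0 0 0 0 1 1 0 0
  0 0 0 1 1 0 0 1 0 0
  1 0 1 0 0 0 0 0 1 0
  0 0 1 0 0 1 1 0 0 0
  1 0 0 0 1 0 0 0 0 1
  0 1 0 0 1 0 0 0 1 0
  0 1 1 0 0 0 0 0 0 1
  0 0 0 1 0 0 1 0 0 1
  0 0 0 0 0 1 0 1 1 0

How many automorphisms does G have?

G is 3-regular on 10 vertices with no triangles and no 4-cycles (girth 5): this is the Petersen graph. Viewing the Petersen graph as the Kneser graph K(5,2) — vertices are 2-subsets of {1,…,5}, edges join disjoint pairs — its automorphisms are exactly the permutations of the 5-element set, so Aut ≅ S_5 of order 120.

120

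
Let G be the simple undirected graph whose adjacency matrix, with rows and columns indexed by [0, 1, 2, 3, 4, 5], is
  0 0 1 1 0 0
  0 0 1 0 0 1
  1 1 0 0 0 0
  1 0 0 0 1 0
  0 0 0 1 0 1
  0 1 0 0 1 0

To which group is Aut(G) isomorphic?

D_6

Every vertex has degree 2 and the graph is connected, so G is the 6-cycle C_6. C_6 has 6 rotations and 6 reflections, so Aut(C_6) ≅ D_6 of order 12.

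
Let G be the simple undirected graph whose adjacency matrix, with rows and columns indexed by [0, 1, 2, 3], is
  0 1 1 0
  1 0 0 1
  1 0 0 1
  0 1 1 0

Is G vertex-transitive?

Yes

G is 2-regular and bipartite on 2^2 = 4 vertices with girth 4; it is the hypercube graph Q_2. The symmetry group of the 2-cube is the hyperoctahedral group B_2 = Z_2 ≀ S_2, of order 2^2·2! = 8. Under this action every vertex can be carried to every other, so G is vertex-transitive.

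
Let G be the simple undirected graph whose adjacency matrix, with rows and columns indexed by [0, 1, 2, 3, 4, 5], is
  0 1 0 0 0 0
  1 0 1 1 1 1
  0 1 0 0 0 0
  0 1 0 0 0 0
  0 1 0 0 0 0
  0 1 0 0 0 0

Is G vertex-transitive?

No

Vertex 1 is the only vertex of degree 5, so every automorphism fixes it; G is not vertex-transitive.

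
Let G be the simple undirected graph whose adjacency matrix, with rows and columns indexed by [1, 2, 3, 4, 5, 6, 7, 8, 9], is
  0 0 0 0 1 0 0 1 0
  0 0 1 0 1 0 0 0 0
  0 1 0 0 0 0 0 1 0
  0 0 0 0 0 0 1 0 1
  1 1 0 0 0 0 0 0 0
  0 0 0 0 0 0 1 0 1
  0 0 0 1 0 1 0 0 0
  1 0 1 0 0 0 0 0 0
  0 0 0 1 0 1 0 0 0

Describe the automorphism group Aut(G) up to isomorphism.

G has two connected components, {1, 2, 3, 5, 8} and {4, 6, 7, 9}; each is 2-regular, so G = C_5 ⊔ C_4. The components are non-isomorphic (different sizes), so Aut(G) = Aut(C_4) × Aut(C_5) = D_4 × D_5 of order 8·10 = 80.

D_4 × D_5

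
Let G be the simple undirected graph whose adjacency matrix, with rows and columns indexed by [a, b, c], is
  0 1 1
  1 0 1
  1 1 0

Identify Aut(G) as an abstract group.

the symmetric group on 3 letters

All 3 vertices are pairwise adjacent: G = K_3. Every bijection on the vertex set is an automorphism of K_3; hence Aut(K_3) ≅ S_3, order 6.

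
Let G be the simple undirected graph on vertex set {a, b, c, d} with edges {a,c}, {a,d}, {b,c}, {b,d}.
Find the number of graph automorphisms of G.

8

G is 2-regular and bipartite on 2^2 = 4 vertices with girth 4; it is the hypercube graph Q_2. Aut(Q_2) consists of the signed permutations of the 2 coordinate axes: 2! permutations times 2^2 sign flips, so |Aut| = 2^2·2! = 8.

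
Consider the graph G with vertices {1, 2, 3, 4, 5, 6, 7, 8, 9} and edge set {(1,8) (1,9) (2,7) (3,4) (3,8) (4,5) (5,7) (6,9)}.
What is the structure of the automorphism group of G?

C_2

The degree sequence is [2, 1, 2, 2, 2, 1, 2, 2, 2]; the two degree-1 vertices 2 and 6 are the ends of a path, so G = P_9. The only nontrivial automorphism of a path is the end-to-end reflection, so Aut(G) ≅ Z_2.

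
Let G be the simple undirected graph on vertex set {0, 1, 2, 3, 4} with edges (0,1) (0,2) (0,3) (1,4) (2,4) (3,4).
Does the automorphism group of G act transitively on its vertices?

Automorphisms preserve degree, but G has vertices of degree 2 and vertices of degree 3; no automorphism maps one to the other, so G is not vertex-transitive.

No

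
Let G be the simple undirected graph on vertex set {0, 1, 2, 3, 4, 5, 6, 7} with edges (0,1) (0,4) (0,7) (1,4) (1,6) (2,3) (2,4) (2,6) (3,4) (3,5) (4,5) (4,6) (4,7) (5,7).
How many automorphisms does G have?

Vertex 4 is the unique vertex of degree 7; the remaining 7 vertices each have degree 3 and induce a cycle, so G is the wheel on 8 vertices with hub 4. With the hub fixed, the remaining symmetry is that of the rim cycle C_7, giving the dihedral group D_7.

14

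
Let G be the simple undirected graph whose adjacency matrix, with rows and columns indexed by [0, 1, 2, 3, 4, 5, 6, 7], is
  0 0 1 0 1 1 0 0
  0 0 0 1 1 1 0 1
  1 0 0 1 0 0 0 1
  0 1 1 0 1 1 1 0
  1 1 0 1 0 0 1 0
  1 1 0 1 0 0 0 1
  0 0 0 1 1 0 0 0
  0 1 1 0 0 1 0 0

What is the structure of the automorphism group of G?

1

The degree sequence is [3, 4, 3, 5, 4, 4, 2, 3]. Checking the degree-preserving permutations of the vertex set shows that none except the identity preserves every edge, so Aut(G) is trivial.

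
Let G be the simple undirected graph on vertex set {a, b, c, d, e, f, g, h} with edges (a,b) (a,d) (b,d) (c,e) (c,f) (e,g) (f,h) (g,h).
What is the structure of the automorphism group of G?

D_5 × D_3

G has two connected components, {c, e, f, g, h} and {a, b, d}; each is 2-regular, so G = C_5 ⊔ C_3. No automorphism exchanges components of different sizes, hence Aut(G) is the direct product D_5 × D_3, order 60.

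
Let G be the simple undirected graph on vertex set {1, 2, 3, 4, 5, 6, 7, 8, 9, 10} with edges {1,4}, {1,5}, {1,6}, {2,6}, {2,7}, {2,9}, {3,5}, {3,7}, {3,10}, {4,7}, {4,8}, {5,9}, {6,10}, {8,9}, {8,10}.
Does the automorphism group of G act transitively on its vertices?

G is 3-regular on 10 vertices with no triangles and no 4-cycles (girth 5): this is the Petersen graph. It is a classical fact that the Petersen graph has automorphism group S_5 (order 120), arising from its description as the Kneser graph K(5,2). Under this action every vertex can be carried to every other, so G is vertex-transitive.

Yes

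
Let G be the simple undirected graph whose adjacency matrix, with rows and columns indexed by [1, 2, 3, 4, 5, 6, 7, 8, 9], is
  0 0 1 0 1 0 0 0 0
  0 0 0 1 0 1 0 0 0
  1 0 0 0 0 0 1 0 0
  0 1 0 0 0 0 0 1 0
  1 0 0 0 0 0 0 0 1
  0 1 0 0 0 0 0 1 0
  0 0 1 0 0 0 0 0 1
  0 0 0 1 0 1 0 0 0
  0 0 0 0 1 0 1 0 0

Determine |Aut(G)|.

80

G has two connected components, {1, 3, 5, 7, 9} and {2, 4, 6, 8}; each is 2-regular, so G = C_5 ⊔ C_4. The components are non-isomorphic (different sizes), so Aut(G) = Aut(C_5) × Aut(C_4) = D_5 × D_4 of order 10·8 = 80.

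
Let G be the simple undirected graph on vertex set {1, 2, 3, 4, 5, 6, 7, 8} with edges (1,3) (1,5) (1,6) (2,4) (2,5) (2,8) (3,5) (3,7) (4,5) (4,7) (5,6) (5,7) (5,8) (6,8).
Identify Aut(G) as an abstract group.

the dihedral group of order 14

Vertex 5 is the unique vertex of degree 7; the remaining 7 vertices each have degree 3 and induce a cycle, so G is the wheel on 8 vertices with hub 5. Every automorphism fixes the hub and acts on the rim 7-cycle, so Aut(G) ≅ Aut(C_7) = D_7 of order 14.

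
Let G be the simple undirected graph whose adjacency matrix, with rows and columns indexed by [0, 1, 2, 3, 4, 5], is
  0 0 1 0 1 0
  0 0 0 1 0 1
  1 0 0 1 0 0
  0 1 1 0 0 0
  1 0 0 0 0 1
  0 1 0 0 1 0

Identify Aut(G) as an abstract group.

Every vertex has degree 2 and the graph is connected, so G is the 6-cycle C_6. The automorphisms of the 6-cycle are exactly the symmetries of a regular 6-gon: the dihedral group D_6, |D_6| = 12.

the dihedral group of order 12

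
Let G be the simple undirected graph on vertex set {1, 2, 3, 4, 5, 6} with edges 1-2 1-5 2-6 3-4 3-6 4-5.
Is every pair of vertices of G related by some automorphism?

Yes

G is 2-regular and connected on 6 vertices, i.e. the cycle C_6. C_6 has 6 rotations and 6 reflections, so Aut(C_6) ≅ D_6 of order 12. This group acts transitively on the 6 vertices.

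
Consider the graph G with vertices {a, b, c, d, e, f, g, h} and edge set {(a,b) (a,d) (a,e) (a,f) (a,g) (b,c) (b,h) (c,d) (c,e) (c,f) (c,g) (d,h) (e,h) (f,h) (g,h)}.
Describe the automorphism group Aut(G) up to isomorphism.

S_3 × S_5

The vertices split by degree into {a, c, h} (degree 5) and {b, d, e, f, g} (degree 3); every edge runs between the two parts, so G is the complete bipartite graph K_{3,5}. Automorphisms preserve the bipartition setwise (since the parts differ in size) and act as S_3 × S_5 within it; |Aut| = 720.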